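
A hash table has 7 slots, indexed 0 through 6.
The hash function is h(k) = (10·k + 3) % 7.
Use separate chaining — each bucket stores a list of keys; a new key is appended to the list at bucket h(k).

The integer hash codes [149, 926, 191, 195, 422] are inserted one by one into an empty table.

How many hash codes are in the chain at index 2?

Insert 149: h=2, bucket 2 empty -> new chain.
Insert 926: h=2, bucket 2 nonempty -> append to chain.
Insert 191: h=2, bucket 2 nonempty -> append to chain.
Insert 195: h=0, bucket 0 empty -> new chain.
Insert 422: h=2, bucket 2 nonempty -> append to chain.
Final buckets:
0: 195
1: ∅
2: 149 -> 926 -> 191 -> 422
3: ∅
4: ∅
5: ∅
6: ∅

4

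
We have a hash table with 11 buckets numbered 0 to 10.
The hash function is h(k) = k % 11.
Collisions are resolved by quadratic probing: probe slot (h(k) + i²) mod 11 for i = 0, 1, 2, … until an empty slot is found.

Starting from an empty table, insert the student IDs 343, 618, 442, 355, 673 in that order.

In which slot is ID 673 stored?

0

Insert 343: h=2, slot 2 empty -> index 2.
Insert 618: h=2, slot 2 occupied -> index 3.
Insert 442: h=2, slots 2,3 occupied -> index 6.
Insert 355: h=3, slot 3 occupied -> index 4.
Insert 673: h=2, slots 2,3,6 occupied -> index 0.
Table: [673, ., 343, 618, 355, ., 442, ., ., ., .]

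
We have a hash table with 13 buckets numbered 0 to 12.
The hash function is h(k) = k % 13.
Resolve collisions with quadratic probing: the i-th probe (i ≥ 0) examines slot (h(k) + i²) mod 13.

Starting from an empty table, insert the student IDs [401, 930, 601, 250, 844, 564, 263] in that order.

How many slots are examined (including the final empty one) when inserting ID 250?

Insert 401: h=11, slot 11 empty -> index 11.
Insert 930: h=7, slot 7 empty -> index 7.
Insert 601: h=3, slot 3 empty -> index 3.
Insert 250: h=3, slot 3 occupied -> index 4.
Insert 844: h=12, slot 12 empty -> index 12.
Insert 564: h=5, slot 5 empty -> index 5.
Insert 263: h=3, slots 3,4,7,12 occupied -> index 6.
Table: [∅, ∅, ∅, 601, 250, 564, 263, 930, ∅, ∅, ∅, 401, 844]

2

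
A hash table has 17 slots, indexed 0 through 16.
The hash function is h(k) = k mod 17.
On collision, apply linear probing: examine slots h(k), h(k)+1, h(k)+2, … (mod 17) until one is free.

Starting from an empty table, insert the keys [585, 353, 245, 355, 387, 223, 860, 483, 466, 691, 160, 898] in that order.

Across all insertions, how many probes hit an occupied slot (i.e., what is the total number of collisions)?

585 hashes to 7; slot 7 is free -> place at 7.
353 hashes to 13; slot 13 is free -> place at 13.
245 hashes to 7; 7 taken -> place at 8.
355 hashes to 15; slot 15 is free -> place at 15.
387 hashes to 13; 13 taken -> place at 14.
223 hashes to 2; slot 2 is free -> place at 2.
860 hashes to 10; slot 10 is free -> place at 10.
483 hashes to 7; 7,8 taken -> place at 9.
466 hashes to 7; 7,8,9,10 taken -> place at 11.
691 hashes to 11; 11 taken -> place at 12.
160 hashes to 7; 7,8,9,10,11,12,13,14,15 taken -> place at 16.
898 hashes to 14; 14,15,16 taken -> place at 0.
Table: [898, -, 223, -, -, -, -, 585, 245, 483, 860, 466, 691, 353, 387, 355, 160]

21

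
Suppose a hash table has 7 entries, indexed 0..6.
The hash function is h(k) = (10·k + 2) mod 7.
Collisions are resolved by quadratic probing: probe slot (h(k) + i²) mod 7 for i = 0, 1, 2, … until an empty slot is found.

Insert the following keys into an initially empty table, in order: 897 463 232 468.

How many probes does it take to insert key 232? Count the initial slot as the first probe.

3

Insert 897: h=5, slot 5 empty → index 5.
Insert 463: h=5, slot 5 occupied → index 6.
Insert 232: h=5, slots 5,6 occupied → index 2.
Insert 468: h=6, slot 6 occupied → index 0.
Table: [468, —, 232, —, —, 897, 463]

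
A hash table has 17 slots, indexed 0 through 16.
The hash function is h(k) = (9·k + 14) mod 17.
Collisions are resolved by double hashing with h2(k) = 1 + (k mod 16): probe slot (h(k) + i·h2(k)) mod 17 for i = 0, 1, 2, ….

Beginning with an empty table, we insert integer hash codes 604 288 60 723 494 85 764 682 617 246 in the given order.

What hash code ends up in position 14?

723

604 hashes to 10; slot 10 is free => place at 10.
288 hashes to 5; slot 5 is free => place at 5.
60 hashes to 10, h2=13; 10 taken => place at 6.
723 hashes to 10, h2=4; 10 taken => place at 14.
494 hashes to 6, h2=15; 6 taken => place at 4.
85 hashes to 14, h2=6; 14 taken => place at 3.
764 hashes to 5, h2=13; 5 taken => place at 1.
682 hashes to 15; slot 15 is free => place at 15.
617 hashes to 8; slot 8 is free => place at 8.
246 hashes to 1, h2=7; 1,8,15,5 taken => place at 12.
Table: [_, 764, _, 85, 494, 288, 60, _, 617, _, 604, _, 246, _, 723, 682, _]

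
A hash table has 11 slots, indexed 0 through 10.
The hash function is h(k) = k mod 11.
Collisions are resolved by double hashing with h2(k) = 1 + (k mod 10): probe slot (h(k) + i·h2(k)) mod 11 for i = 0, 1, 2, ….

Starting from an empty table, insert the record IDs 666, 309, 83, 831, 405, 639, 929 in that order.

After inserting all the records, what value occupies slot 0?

Insert 666: h=6, slot 6 empty => index 6.
Insert 309: h=1, slot 1 empty => index 1.
Insert 83: h=6, h2=4, slot 6 occupied => index 10.
Insert 831: h=6, h2=2, slot 6 occupied => index 8.
Insert 405: h=9, slot 9 empty => index 9.
Insert 639: h=1, h2=10, slot 1 occupied => index 0.
Insert 929: h=5, slot 5 empty => index 5.
Table: [639, 309, —, —, —, 929, 666, —, 831, 405, 83]

639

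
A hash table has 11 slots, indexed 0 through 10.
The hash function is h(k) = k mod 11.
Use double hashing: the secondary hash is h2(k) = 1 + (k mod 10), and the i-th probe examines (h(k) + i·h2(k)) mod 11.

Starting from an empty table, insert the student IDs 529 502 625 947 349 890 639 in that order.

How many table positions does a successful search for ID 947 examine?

3

Insert 529: h=1, slot 1 empty -> index 1.
Insert 502: h=7, slot 7 empty -> index 7.
Insert 625: h=9, slot 9 empty -> index 9.
Insert 947: h=1, h2=8, slots 1,9 occupied -> index 6.
Insert 349: h=8, slot 8 empty -> index 8.
Insert 890: h=10, slot 10 empty -> index 10.
Insert 639: h=1, h2=10, slot 1 occupied -> index 0.
Table: [639, 529, -, -, -, -, 947, 502, 349, 625, 890]
Lookup 947: h=1, h2=8, probe 1,9,6 → found at 6.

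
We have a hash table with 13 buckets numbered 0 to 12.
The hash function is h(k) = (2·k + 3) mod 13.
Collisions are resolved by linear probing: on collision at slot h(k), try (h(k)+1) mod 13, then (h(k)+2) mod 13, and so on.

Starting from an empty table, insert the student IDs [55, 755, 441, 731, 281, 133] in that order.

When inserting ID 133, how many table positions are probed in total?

Insert 55: h=9, slot 9 empty => index 9.
Insert 755: h=5, slot 5 empty => index 5.
Insert 441: h=1, slot 1 empty => index 1.
Insert 731: h=9, slot 9 occupied => index 10.
Insert 281: h=6, slot 6 empty => index 6.
Insert 133: h=9, slots 9,10 occupied => index 11.
Table: [_, 441, _, _, _, 755, 281, _, _, 55, 731, 133, _]

3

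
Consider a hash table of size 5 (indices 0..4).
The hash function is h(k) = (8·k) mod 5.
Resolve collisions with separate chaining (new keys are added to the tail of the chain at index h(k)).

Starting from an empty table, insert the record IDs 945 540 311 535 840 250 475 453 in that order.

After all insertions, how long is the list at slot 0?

945 -> bucket 0
540 -> bucket 0 (collision)
311 -> bucket 3
535 -> bucket 0 (collision)
840 -> bucket 0 (collision)
250 -> bucket 0 (collision)
475 -> bucket 0 (collision)
453 -> bucket 4
Final buckets:
0: 945 -> 540 -> 535 -> 840 -> 250 -> 475
1: —
2: —
3: 311
4: 453

6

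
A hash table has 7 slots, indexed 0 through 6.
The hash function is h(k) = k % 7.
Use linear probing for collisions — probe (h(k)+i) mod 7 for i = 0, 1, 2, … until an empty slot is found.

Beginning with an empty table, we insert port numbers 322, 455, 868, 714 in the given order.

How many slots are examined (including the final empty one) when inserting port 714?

Insert 322: h=0, slot 0 empty → index 0.
Insert 455: h=0, slot 0 occupied → index 1.
Insert 868: h=0, slots 0,1 occupied → index 2.
Insert 714: h=0, slots 0,1,2 occupied → index 3.
Table: [322, 455, 868, 714, _, _, _]

4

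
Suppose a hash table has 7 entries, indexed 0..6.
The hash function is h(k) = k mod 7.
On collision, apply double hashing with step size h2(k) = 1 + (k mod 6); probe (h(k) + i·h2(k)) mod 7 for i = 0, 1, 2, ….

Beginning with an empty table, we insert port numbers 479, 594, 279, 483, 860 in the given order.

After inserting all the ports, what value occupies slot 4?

Insert 479: h=3, slot 3 empty -> index 3.
Insert 594: h=6, slot 6 empty -> index 6.
Insert 279: h=6, h2=4, slots 6,3 occupied -> index 0.
Insert 483: h=0, h2=4, slot 0 occupied -> index 4.
Insert 860: h=6, h2=3, slot 6 occupied -> index 2.
Table: [279, -, 860, 479, 483, -, 594]

483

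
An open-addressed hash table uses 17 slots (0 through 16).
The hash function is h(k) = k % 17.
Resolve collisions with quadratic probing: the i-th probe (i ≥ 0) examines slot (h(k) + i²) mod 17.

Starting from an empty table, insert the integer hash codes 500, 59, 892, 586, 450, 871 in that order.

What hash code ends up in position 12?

Insert 500: h=7, slot 7 empty -> index 7.
Insert 59: h=8, slot 8 empty -> index 8.
Insert 892: h=8, slot 8 occupied -> index 9.
Insert 586: h=8, slots 8,9 occupied -> index 12.
Insert 450: h=8, slots 8,9,12 occupied -> index 0.
Insert 871: h=4, slot 4 empty -> index 4.
Table: [450, ∅, ∅, ∅, 871, ∅, ∅, 500, 59, 892, ∅, ∅, 586, ∅, ∅, ∅, ∅]

586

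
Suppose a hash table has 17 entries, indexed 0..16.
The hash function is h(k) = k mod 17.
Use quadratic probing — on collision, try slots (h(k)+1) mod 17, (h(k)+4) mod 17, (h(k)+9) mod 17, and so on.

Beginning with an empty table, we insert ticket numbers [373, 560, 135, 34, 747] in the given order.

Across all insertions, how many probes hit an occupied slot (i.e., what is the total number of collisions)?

373: h=16 -> slot 16
560: h=16, probe 16,0 -> slot 0
135: h=16, probe 16,0,3 -> slot 3
34: h=0, probe 0,1 -> slot 1
747: h=16, probe 16,0,3,8 -> slot 8
Table: [560, 34, ∅, 135, ∅, ∅, ∅, ∅, 747, ∅, ∅, ∅, ∅, ∅, ∅, ∅, 373]

7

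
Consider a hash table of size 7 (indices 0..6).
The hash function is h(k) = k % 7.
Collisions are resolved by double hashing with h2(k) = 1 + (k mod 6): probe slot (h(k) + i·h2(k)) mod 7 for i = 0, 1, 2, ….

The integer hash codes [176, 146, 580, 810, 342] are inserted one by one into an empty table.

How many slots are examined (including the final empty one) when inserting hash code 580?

2

176: h=1 -> slot 1
146: h=6 -> slot 6
580: h=6, h2=5, probe 6,4 -> slot 4
810: h=5 -> slot 5
342: h=6, h2=1, probe 6,0 -> slot 0
Table: [342, 176, -, -, 580, 810, 146]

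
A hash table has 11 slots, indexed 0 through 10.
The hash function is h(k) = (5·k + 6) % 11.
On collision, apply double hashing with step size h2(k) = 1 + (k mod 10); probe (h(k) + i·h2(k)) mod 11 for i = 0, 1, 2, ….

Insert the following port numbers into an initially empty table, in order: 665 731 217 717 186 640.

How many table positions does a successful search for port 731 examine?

665 hashes to 9; slot 9 is free → place at 9.
731 hashes to 9, h2=2; 9 taken → place at 0.
217 hashes to 2; slot 2 is free → place at 2.
717 hashes to 5; slot 5 is free → place at 5.
186 hashes to 1; slot 1 is free → place at 1.
640 hashes to 5, h2=1; 5 taken → place at 6.
Table: [731, 186, 217, _, _, 717, 640, _, _, 665, _]
Lookup 731: h=9, h2=2, probe 9,0 → found at 0.

2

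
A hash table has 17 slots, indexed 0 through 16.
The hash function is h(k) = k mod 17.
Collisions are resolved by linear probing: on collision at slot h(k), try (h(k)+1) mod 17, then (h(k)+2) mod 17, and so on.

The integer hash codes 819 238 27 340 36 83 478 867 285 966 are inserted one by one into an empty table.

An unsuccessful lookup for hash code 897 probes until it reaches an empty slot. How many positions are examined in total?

Insert 819: h=3, slot 3 empty -> index 3.
Insert 238: h=0, slot 0 empty -> index 0.
Insert 27: h=10, slot 10 empty -> index 10.
Insert 340: h=0, slot 0 occupied -> index 1.
Insert 36: h=2, slot 2 empty -> index 2.
Insert 83: h=15, slot 15 empty -> index 15.
Insert 478: h=2, slots 2,3 occupied -> index 4.
Insert 867: h=0, slots 0,1,2,3,4 occupied -> index 5.
Insert 285: h=13, slot 13 empty -> index 13.
Insert 966: h=14, slot 14 empty -> index 14.
Table: [238, 340, 36, 819, 478, 867, _, _, _, _, 27, _, _, 285, 966, 83, _]
Lookup 897: h=13, probe 13,14,15,16 → slot 16 empty, not found.

4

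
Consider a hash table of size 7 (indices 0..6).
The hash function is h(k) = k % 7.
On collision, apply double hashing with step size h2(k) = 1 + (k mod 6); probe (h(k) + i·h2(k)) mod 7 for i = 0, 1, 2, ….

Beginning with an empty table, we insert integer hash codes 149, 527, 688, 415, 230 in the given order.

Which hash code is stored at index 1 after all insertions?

527

149: h=2 → slot 2
527: h=2, h2=6, probe 2,1 → slot 1
688: h=2, h2=5, probe 2,0 → slot 0
415: h=2, h2=2, probe 2,4 → slot 4
230: h=6 → slot 6
Table: [688, 527, 149, -, 415, -, 230]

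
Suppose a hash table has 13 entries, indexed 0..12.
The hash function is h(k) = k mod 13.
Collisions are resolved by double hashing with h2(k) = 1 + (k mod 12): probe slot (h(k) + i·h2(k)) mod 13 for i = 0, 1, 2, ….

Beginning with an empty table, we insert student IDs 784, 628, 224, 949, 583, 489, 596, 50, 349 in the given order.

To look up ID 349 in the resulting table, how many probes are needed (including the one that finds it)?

784 hashes to 4; slot 4 is free => place at 4.
628 hashes to 4, h2=5; 4 taken => place at 9.
224 hashes to 3; slot 3 is free => place at 3.
949 hashes to 0; slot 0 is free => place at 0.
583 hashes to 11; slot 11 is free => place at 11.
489 hashes to 8; slot 8 is free => place at 8.
596 hashes to 11, h2=9; 11 taken => place at 7.
50 hashes to 11, h2=3; 11 taken => place at 1.
349 hashes to 11, h2=2; 11,0 taken => place at 2.
Table: [949, 50, 349, 224, 784, ., ., 596, 489, 628, ., 583, .]
Lookup 349: h=11, h2=2, probe 11,0,2 → found at 2.

3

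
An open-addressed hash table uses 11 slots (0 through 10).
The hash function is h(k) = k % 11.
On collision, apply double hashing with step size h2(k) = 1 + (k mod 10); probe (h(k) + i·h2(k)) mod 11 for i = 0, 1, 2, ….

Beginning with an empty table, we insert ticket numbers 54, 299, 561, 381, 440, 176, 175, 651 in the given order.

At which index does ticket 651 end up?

4

Insert 54: h=10, slot 10 empty => index 10.
Insert 299: h=2, slot 2 empty => index 2.
Insert 561: h=0, slot 0 empty => index 0.
Insert 381: h=7, slot 7 empty => index 7.
Insert 440: h=0, h2=1, slot 0 occupied => index 1.
Insert 176: h=0, h2=7, slots 0,7 occupied => index 3.
Insert 175: h=10, h2=6, slot 10 occupied => index 5.
Insert 651: h=2, h2=2, slot 2 occupied => index 4.
Table: [561, 440, 299, 176, 651, 175, ∅, 381, ∅, ∅, 54]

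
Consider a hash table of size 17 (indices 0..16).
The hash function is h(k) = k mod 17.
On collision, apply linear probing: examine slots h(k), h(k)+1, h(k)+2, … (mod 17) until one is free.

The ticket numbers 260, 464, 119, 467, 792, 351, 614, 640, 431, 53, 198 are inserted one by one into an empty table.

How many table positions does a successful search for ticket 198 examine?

3

Insert 260: h=5, slot 5 empty -> index 5.
Insert 464: h=5, slot 5 occupied -> index 6.
Insert 119: h=0, slot 0 empty -> index 0.
Insert 467: h=8, slot 8 empty -> index 8.
Insert 792: h=10, slot 10 empty -> index 10.
Insert 351: h=11, slot 11 empty -> index 11.
Insert 614: h=2, slot 2 empty -> index 2.
Insert 640: h=11, slot 11 occupied -> index 12.
Insert 431: h=6, slot 6 occupied -> index 7.
Insert 53: h=2, slot 2 occupied -> index 3.
Insert 198: h=11, slots 11,12 occupied -> index 13.
Table: [119, _, 614, 53, _, 260, 464, 431, 467, _, 792, 351, 640, 198, _, _, _]
Lookup 198: h=11, probe 11,12,13 → found at 13.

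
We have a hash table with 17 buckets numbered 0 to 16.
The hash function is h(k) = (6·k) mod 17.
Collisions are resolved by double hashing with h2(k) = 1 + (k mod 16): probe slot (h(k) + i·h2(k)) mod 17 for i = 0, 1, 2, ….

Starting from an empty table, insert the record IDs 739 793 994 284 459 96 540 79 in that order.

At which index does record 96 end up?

739 hashes to 14; slot 14 is free -> place at 14.
793 hashes to 15; slot 15 is free -> place at 15.
994 hashes to 14, h2=3; 14 taken -> place at 0.
284 hashes to 4; slot 4 is free -> place at 4.
459 hashes to 0, h2=12; 0 taken -> place at 12.
96 hashes to 15, h2=1; 15 taken -> place at 16.
540 hashes to 10; slot 10 is free -> place at 10.
79 hashes to 15, h2=16; 15,14 taken -> place at 13.
Table: [994, -, -, -, 284, -, -, -, -, -, 540, -, 459, 79, 739, 793, 96]

16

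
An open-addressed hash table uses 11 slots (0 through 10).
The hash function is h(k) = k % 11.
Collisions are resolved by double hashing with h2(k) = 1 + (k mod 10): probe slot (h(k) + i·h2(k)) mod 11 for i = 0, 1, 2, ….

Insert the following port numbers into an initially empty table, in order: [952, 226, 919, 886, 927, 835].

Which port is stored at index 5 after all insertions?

919

952: h=6 → slot 6
226: h=6, h2=7, probe 6,2 → slot 2
919: h=6, h2=10, probe 6,5 → slot 5
886: h=6, h2=7, probe 6,2,9 → slot 9
927: h=3 → slot 3
835: h=10 → slot 10
Table: [_, _, 226, 927, _, 919, 952, _, _, 886, 835]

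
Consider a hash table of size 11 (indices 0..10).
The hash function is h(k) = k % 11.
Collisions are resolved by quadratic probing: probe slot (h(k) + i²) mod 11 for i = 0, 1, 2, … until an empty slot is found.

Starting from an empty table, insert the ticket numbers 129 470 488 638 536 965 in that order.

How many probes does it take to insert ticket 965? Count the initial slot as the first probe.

129: h=8 => slot 8
470: h=8, probe 8,9 => slot 9
488: h=4 => slot 4
638: h=0 => slot 0
536: h=8, probe 8,9,1 => slot 1
965: h=8, probe 8,9,1,6 => slot 6
Table: [638, 536, _, _, 488, _, 965, _, 129, 470, _]

4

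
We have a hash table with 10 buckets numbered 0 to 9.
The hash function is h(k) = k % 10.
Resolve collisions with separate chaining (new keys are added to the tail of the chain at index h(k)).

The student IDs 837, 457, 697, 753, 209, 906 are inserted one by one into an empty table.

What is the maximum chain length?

3

837 -> bucket 7
457 -> bucket 7 (collision)
697 -> bucket 7 (collision)
753 -> bucket 3
209 -> bucket 9
906 -> bucket 6
Final buckets:
0: _
1: _
2: _
3: 753
4: _
5: _
6: 906
7: 837 -> 457 -> 697
8: _
9: 209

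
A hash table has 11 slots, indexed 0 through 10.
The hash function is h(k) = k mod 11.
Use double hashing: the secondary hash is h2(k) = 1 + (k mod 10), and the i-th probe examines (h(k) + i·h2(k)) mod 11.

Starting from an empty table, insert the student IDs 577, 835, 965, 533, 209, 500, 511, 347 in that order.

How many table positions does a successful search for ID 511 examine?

2

577 hashes to 5; slot 5 is free => place at 5.
835 hashes to 10; slot 10 is free => place at 10.
965 hashes to 8; slot 8 is free => place at 8.
533 hashes to 5, h2=4; 5 taken => place at 9.
209 hashes to 0; slot 0 is free => place at 0.
500 hashes to 5, h2=1; 5 taken => place at 6.
511 hashes to 5, h2=2; 5 taken => place at 7.
347 hashes to 6, h2=8; 6 taken => place at 3.
Table: [209, ., ., 347, ., 577, 500, 511, 965, 533, 835]
Lookup 511: h=5, h2=2, probe 5,7 → found at 7.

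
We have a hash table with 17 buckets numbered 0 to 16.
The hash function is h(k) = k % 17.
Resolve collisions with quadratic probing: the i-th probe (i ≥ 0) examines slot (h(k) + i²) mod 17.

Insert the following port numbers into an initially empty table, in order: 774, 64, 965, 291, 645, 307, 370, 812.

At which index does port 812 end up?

5

Insert 774: h=9, slot 9 empty → index 9.
Insert 64: h=13, slot 13 empty → index 13.
Insert 965: h=13, slot 13 occupied → index 14.
Insert 291: h=2, slot 2 empty → index 2.
Insert 645: h=16, slot 16 empty → index 16.
Insert 307: h=1, slot 1 empty → index 1.
Insert 370: h=13, slots 13,14 occupied → index 0.
Insert 812: h=13, slots 13,14,0 occupied → index 5.
Table: [370, 307, 291, ∅, ∅, 812, ∅, ∅, ∅, 774, ∅, ∅, ∅, 64, 965, ∅, 645]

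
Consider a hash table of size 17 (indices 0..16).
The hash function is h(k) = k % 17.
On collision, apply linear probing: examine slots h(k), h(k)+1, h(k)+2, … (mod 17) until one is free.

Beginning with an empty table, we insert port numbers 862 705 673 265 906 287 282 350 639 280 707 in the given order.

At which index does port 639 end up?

862 hashes to 12; slot 12 is free -> place at 12.
705 hashes to 8; slot 8 is free -> place at 8.
673 hashes to 10; slot 10 is free -> place at 10.
265 hashes to 10; 10 taken -> place at 11.
906 hashes to 5; slot 5 is free -> place at 5.
287 hashes to 15; slot 15 is free -> place at 15.
282 hashes to 10; 10,11,12 taken -> place at 13.
350 hashes to 10; 10,11,12,13 taken -> place at 14.
639 hashes to 10; 10,11,12,13,14,15 taken -> place at 16.
280 hashes to 8; 8 taken -> place at 9.
707 hashes to 10; 10,11,12,13,14,15,16 taken -> place at 0.
Table: [707, —, —, —, —, 906, —, —, 705, 280, 673, 265, 862, 282, 350, 287, 639]

16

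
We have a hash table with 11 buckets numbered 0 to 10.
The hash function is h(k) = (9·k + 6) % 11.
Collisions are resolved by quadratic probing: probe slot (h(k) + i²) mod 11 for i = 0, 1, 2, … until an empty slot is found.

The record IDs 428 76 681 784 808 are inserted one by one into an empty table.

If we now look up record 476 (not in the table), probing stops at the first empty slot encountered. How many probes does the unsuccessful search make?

Insert 428: h=8, slot 8 empty => index 8.
Insert 76: h=8, slot 8 occupied => index 9.
Insert 681: h=8, slots 8,9 occupied => index 1.
Insert 784: h=0, slot 0 empty => index 0.
Insert 808: h=7, slot 7 empty => index 7.
Table: [784, 681, —, —, —, —, —, 808, 428, 76, —]
Lookup 476: h=0, probe 0,1,4 → slot 4 empty, not found.

3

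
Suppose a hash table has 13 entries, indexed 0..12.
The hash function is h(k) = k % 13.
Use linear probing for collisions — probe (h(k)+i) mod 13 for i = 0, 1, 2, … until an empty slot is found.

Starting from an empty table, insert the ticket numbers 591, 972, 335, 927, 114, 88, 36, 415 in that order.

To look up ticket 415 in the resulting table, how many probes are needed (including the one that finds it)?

591: h=6 -> slot 6
972: h=10 -> slot 10
335: h=10, probe 10,11 -> slot 11
927: h=4 -> slot 4
114: h=10, probe 10,11,12 -> slot 12
88: h=10, probe 10,11,12,0 -> slot 0
36: h=10, probe 10,11,12,0,1 -> slot 1
415: h=12, probe 12,0,1,2 -> slot 2
Table: [88, 36, 415, —, 927, —, 591, —, —, —, 972, 335, 114]
Lookup 415: h=12, probe 12,0,1,2 → found at 2.

4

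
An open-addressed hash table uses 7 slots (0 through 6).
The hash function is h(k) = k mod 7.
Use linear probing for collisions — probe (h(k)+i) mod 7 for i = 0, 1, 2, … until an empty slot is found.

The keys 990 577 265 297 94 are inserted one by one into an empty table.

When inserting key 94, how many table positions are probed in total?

5

Insert 990: h=3, slot 3 empty -> index 3.
Insert 577: h=3, slot 3 occupied -> index 4.
Insert 265: h=6, slot 6 empty -> index 6.
Insert 297: h=3, slots 3,4 occupied -> index 5.
Insert 94: h=3, slots 3,4,5,6 occupied -> index 0.
Table: [94, ., ., 990, 577, 297, 265]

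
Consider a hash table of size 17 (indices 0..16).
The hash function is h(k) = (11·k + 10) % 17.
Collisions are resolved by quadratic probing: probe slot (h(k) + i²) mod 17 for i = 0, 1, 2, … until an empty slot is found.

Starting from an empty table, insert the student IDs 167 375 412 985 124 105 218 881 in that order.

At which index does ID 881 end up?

15

167: h=11 => slot 11
375: h=4 => slot 4
412: h=3 => slot 3
985: h=16 => slot 16
124: h=14 => slot 14
105: h=9 => slot 9
218: h=11, probe 11,12 => slot 12
881: h=11, probe 11,12,15 => slot 15
Table: [∅, ∅, ∅, 412, 375, ∅, ∅, ∅, ∅, 105, ∅, 167, 218, ∅, 124, 881, 985]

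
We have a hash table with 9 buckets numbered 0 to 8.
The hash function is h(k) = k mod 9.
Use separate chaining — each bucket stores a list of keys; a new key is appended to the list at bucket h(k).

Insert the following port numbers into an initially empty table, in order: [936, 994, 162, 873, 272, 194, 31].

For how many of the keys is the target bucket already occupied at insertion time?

936 -> bucket 0
994 -> bucket 4
162 -> bucket 0 (collision)
873 -> bucket 0 (collision)
272 -> bucket 2
194 -> bucket 5
31 -> bucket 4 (collision)
Final buckets:
0: 936 -> 162 -> 873
1: —
2: 272
3: —
4: 994 -> 31
5: 194
6: —
7: —
8: —

3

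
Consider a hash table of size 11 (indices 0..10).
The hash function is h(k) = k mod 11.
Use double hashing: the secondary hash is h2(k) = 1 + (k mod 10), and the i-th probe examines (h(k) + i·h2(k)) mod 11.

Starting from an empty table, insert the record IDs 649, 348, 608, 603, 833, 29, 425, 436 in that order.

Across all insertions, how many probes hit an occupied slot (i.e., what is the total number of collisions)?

4

649: h=0 => slot 0
348: h=7 => slot 7
608: h=3 => slot 3
603: h=9 => slot 9
833: h=8 => slot 8
29: h=7, h2=10, probe 7,6 => slot 6
425: h=7, h2=6, probe 7,2 => slot 2
436: h=7, h2=7, probe 7,3,10 => slot 10
Table: [649, ∅, 425, 608, ∅, ∅, 29, 348, 833, 603, 436]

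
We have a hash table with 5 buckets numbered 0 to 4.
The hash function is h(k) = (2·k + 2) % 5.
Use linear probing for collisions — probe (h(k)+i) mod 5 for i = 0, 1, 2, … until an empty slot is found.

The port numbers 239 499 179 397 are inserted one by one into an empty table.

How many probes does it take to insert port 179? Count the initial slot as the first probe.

Insert 239: h=0, slot 0 empty => index 0.
Insert 499: h=0, slot 0 occupied => index 1.
Insert 179: h=0, slots 0,1 occupied => index 2.
Insert 397: h=1, slots 1,2 occupied => index 3.
Table: [239, 499, 179, 397, -]

3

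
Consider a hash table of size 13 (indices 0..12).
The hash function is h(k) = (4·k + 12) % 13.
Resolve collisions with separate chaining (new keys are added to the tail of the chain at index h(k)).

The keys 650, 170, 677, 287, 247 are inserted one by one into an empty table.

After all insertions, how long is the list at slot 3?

650 -> bucket 12
170 -> bucket 3
677 -> bucket 3 (collision)
287 -> bucket 3 (collision)
247 -> bucket 12 (collision)
Final buckets:
0: -
1: -
2: -
3: 170 -> 677 -> 287
4: -
5: -
6: -
7: -
8: -
9: -
10: -
11: -
12: 650 -> 247

3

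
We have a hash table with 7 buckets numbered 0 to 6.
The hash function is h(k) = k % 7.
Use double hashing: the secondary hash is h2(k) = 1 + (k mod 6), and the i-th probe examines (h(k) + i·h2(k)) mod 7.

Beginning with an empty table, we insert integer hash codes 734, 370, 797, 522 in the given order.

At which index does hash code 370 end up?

Insert 734: h=6, slot 6 empty -> index 6.
Insert 370: h=6, h2=5, slot 6 occupied -> index 4.
Insert 797: h=6, h2=6, slot 6 occupied -> index 5.
Insert 522: h=4, h2=1, slots 4,5,6 occupied -> index 0.
Table: [522, ., ., ., 370, 797, 734]

4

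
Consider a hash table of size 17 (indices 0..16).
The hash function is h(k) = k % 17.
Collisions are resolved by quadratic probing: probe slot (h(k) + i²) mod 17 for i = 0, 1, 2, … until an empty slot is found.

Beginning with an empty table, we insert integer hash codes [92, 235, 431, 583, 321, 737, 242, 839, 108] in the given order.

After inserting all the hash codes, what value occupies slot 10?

92: h=7 -> slot 7
235: h=14 -> slot 14
431: h=6 -> slot 6
583: h=5 -> slot 5
321: h=15 -> slot 15
737: h=6, probe 6,7,10 -> slot 10
242: h=4 -> slot 4
839: h=6, probe 6,7,10,15,5,14,8 -> slot 8
108: h=6, probe 6,7,10,15,5,14,8,4,2 -> slot 2
Table: [_, _, 108, _, 242, 583, 431, 92, 839, _, 737, _, _, _, 235, 321, _]

737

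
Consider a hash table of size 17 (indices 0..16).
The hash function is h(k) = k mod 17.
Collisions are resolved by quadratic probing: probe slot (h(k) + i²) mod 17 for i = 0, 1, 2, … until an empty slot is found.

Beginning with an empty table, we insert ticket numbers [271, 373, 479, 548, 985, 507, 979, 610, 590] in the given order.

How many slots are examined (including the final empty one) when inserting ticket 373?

2

Insert 271: h=16, slot 16 empty => index 16.
Insert 373: h=16, slot 16 occupied => index 0.
Insert 479: h=3, slot 3 empty => index 3.
Insert 548: h=4, slot 4 empty => index 4.
Insert 985: h=16, slots 16,0,3 occupied => index 8.
Insert 507: h=14, slot 14 empty => index 14.
Insert 979: h=10, slot 10 empty => index 10.
Insert 610: h=15, slot 15 empty => index 15.
Insert 590: h=12, slot 12 empty => index 12.
Table: [373, _, _, 479, 548, _, _, _, 985, _, 979, _, 590, _, 507, 610, 271]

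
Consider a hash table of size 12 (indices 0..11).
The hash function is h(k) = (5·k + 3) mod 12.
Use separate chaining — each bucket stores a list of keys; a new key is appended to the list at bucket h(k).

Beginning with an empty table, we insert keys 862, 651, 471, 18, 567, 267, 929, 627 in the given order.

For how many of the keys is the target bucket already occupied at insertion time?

862 -> bucket 5
651 -> bucket 6
471 -> bucket 6 (collision)
18 -> bucket 9
567 -> bucket 6 (collision)
267 -> bucket 6 (collision)
929 -> bucket 4
627 -> bucket 6 (collision)
Final buckets:
0: —
1: —
2: —
3: —
4: 929
5: 862
6: 651 -> 471 -> 567 -> 267 -> 627
7: —
8: —
9: 18
10: —
11: —

4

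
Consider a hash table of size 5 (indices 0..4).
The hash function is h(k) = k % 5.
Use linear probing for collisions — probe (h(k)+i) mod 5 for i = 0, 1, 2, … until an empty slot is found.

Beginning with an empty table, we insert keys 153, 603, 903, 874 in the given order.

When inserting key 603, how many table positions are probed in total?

2

Insert 153: h=3, slot 3 empty => index 3.
Insert 603: h=3, slot 3 occupied => index 4.
Insert 903: h=3, slots 3,4 occupied => index 0.
Insert 874: h=4, slots 4,0 occupied => index 1.
Table: [903, 874, ., 153, 603]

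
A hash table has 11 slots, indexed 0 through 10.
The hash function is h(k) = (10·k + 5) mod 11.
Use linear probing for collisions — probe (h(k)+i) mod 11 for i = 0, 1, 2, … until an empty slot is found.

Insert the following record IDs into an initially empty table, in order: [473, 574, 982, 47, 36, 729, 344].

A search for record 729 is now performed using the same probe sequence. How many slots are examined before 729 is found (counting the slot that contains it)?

Insert 473: h=5, slot 5 empty => index 5.
Insert 574: h=3, slot 3 empty => index 3.
Insert 982: h=2, slot 2 empty => index 2.
Insert 47: h=2, slots 2,3 occupied => index 4.
Insert 36: h=2, slots 2,3,4,5 occupied => index 6.
Insert 729: h=2, slots 2,3,4,5,6 occupied => index 7.
Insert 344: h=2, slots 2,3,4,5,6,7 occupied => index 8.
Table: [—, —, 982, 574, 47, 473, 36, 729, 344, —, —]
Lookup 729: h=2, probe 2,3,4,5,6,7 → found at 7.

6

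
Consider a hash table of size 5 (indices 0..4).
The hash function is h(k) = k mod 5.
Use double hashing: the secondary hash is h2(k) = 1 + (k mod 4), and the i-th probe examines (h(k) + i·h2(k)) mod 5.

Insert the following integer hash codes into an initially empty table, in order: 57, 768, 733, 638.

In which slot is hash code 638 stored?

57: h=2 => slot 2
768: h=3 => slot 3
733: h=3, h2=2, probe 3,0 => slot 0
638: h=3, h2=3, probe 3,1 => slot 1
Table: [733, 638, 57, 768, —]

1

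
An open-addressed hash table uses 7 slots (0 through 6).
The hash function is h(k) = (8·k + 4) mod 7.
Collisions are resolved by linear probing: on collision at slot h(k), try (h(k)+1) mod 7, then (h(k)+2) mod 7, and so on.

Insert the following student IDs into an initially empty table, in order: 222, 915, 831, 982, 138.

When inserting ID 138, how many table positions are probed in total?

4

Insert 222: h=2, slot 2 empty => index 2.
Insert 915: h=2, slot 2 occupied => index 3.
Insert 831: h=2, slots 2,3 occupied => index 4.
Insert 982: h=6, slot 6 empty => index 6.
Insert 138: h=2, slots 2,3,4 occupied => index 5.
Table: [., ., 222, 915, 831, 138, 982]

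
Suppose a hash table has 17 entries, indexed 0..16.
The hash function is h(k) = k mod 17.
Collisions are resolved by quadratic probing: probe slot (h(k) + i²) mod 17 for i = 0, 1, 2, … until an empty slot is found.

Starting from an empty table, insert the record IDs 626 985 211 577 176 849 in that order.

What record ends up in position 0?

Insert 626: h=14, slot 14 empty → index 14.
Insert 985: h=16, slot 16 empty → index 16.
Insert 211: h=7, slot 7 empty → index 7.
Insert 577: h=16, slot 16 occupied → index 0.
Insert 176: h=6, slot 6 empty → index 6.
Insert 849: h=16, slots 16,0 occupied → index 3.
Table: [577, —, —, 849, —, —, 176, 211, —, —, —, —, —, —, 626, —, 985]

577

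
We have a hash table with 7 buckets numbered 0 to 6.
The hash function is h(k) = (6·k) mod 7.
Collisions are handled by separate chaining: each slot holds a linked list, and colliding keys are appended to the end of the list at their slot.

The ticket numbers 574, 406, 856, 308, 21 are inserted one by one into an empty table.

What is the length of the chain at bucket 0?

4

574 -> bucket 0
406 -> bucket 0 (collision)
856 -> bucket 5
308 -> bucket 0 (collision)
21 -> bucket 0 (collision)
Final buckets:
0: 574 -> 406 -> 308 -> 21
1: _
2: _
3: _
4: _
5: 856
6: _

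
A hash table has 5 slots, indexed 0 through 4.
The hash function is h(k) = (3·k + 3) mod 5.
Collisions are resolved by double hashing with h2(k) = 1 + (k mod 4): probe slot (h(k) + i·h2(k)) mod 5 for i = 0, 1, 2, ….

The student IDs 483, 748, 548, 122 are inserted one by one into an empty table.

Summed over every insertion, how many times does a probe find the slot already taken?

483: h=2 -> slot 2
748: h=2, h2=1, probe 2,3 -> slot 3
548: h=2, h2=1, probe 2,3,4 -> slot 4
122: h=4, h2=3, probe 4,2,0 -> slot 0
Table: [122, _, 483, 748, 548]

5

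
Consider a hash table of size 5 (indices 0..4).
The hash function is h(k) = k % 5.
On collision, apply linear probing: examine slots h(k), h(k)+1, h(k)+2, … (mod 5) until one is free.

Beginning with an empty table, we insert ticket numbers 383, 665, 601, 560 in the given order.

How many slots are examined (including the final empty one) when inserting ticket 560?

Insert 383: h=3, slot 3 empty -> index 3.
Insert 665: h=0, slot 0 empty -> index 0.
Insert 601: h=1, slot 1 empty -> index 1.
Insert 560: h=0, slots 0,1 occupied -> index 2.
Table: [665, 601, 560, 383, .]

3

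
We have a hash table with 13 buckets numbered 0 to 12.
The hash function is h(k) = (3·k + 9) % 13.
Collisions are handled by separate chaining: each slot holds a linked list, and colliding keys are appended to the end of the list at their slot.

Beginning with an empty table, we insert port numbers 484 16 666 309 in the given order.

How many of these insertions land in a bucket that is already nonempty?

Insert 484: h=5, bucket 5 empty -> new chain.
Insert 16: h=5, bucket 5 nonempty -> append to chain.
Insert 666: h=5, bucket 5 nonempty -> append to chain.
Insert 309: h=0, bucket 0 empty -> new chain.
Final buckets:
0: 309
1: -
2: -
3: -
4: -
5: 484 -> 16 -> 666
6: -
7: -
8: -
9: -
10: -
11: -
12: -

2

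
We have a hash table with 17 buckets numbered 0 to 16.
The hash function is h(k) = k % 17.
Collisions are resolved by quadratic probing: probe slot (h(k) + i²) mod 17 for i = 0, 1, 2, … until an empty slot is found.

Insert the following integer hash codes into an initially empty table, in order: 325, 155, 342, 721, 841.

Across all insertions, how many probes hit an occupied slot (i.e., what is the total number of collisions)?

3

325 hashes to 2; slot 2 is free => place at 2.
155 hashes to 2; 2 taken => place at 3.
342 hashes to 2; 2,3 taken => place at 6.
721 hashes to 7; slot 7 is free => place at 7.
841 hashes to 8; slot 8 is free => place at 8.
Table: [_, _, 325, 155, _, _, 342, 721, 841, _, _, _, _, _, _, _, _]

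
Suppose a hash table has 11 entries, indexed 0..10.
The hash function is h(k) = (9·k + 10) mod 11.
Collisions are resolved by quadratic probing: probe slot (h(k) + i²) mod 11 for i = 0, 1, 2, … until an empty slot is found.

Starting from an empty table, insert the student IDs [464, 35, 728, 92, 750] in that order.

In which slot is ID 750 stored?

4

Insert 464: h=6, slot 6 empty → index 6.
Insert 35: h=6, slot 6 occupied → index 7.
Insert 728: h=6, slots 6,7 occupied → index 10.
Insert 92: h=2, slot 2 empty → index 2.
Insert 750: h=6, slots 6,7,10 occupied → index 4.
Table: [., ., 92, ., 750, ., 464, 35, ., ., 728]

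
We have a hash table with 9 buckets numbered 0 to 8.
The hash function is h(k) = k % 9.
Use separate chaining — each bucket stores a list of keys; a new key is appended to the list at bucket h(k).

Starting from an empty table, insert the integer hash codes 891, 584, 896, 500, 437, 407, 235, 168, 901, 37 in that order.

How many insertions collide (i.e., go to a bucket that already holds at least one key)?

4

Insert 891: h=0, bucket 0 empty -> new chain.
Insert 584: h=8, bucket 8 empty -> new chain.
Insert 896: h=5, bucket 5 empty -> new chain.
Insert 500: h=5, bucket 5 nonempty -> append to chain.
Insert 437: h=5, bucket 5 nonempty -> append to chain.
Insert 407: h=2, bucket 2 empty -> new chain.
Insert 235: h=1, bucket 1 empty -> new chain.
Insert 168: h=6, bucket 6 empty -> new chain.
Insert 901: h=1, bucket 1 nonempty -> append to chain.
Insert 37: h=1, bucket 1 nonempty -> append to chain.
Final buckets:
0: 891
1: 235 -> 901 -> 37
2: 407
3: —
4: —
5: 896 -> 500 -> 437
6: 168
7: —
8: 584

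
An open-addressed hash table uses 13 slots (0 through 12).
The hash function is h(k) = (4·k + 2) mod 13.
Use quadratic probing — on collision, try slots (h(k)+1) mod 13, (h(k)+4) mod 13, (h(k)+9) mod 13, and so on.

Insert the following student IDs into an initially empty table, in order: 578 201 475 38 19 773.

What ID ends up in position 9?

578 hashes to 0; slot 0 is free => place at 0.
201 hashes to 0; 0 taken => place at 1.
475 hashes to 4; slot 4 is free => place at 4.
38 hashes to 11; slot 11 is free => place at 11.
19 hashes to 0; 0,1,4 taken => place at 9.
773 hashes to 0; 0,1,4,9 taken => place at 3.
Table: [578, 201, _, 773, 475, _, _, _, _, 19, _, 38, _]

19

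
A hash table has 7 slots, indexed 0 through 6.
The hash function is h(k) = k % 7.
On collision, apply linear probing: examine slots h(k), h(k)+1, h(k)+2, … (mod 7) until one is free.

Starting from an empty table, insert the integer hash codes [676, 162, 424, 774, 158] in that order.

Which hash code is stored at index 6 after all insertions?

774

676 hashes to 4; slot 4 is free => place at 4.
162 hashes to 1; slot 1 is free => place at 1.
424 hashes to 4; 4 taken => place at 5.
774 hashes to 4; 4,5 taken => place at 6.
158 hashes to 4; 4,5,6 taken => place at 0.
Table: [158, 162, _, _, 676, 424, 774]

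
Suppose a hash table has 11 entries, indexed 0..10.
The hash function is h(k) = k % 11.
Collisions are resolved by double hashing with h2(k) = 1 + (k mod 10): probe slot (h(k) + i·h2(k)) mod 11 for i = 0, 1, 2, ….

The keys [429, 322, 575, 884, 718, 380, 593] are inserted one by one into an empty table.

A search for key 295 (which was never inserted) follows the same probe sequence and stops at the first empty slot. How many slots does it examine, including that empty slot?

4

Insert 429: h=0, slot 0 empty => index 0.
Insert 322: h=3, slot 3 empty => index 3.
Insert 575: h=3, h2=6, slot 3 occupied => index 9.
Insert 884: h=4, slot 4 empty => index 4.
Insert 718: h=3, h2=9, slot 3 occupied => index 1.
Insert 380: h=6, slot 6 empty => index 6.
Insert 593: h=10, slot 10 empty => index 10.
Table: [429, 718, _, 322, 884, _, 380, _, _, 575, 593]
Lookup 295: h=9, h2=6, probe 9,4,10,5 → slot 5 empty, not found.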